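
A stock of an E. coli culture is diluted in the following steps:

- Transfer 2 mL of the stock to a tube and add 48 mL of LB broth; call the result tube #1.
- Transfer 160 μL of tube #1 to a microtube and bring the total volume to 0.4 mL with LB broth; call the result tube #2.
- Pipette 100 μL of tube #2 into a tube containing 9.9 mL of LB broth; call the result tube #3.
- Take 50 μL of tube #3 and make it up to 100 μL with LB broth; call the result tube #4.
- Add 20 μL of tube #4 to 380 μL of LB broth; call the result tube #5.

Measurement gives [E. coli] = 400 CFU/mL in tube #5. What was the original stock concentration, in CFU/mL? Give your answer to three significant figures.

1.00 × 10^8 CFU/mL

Step 1: 2 mL + 48 mL = 50 mL total → factor 50/2 = 25
Step 2: 160 μL brought to 0.4 mL → factor 400/160 = 2.5
Step 3: 100 μL + 9.9 mL = 10000 μL total → factor 10000/100 = 100
Step 4: 50 μL brought to 100 μL → factor 100/50 = 2
Step 5: 20 μL + 380 μL = 400 μL total → factor 400/20 = 20
Overall dilution factor = 25 × 2.5 × 100 × 2 × 20 = 2.5 × 10^5
Stock = 400 CFU/mL × 2.5 × 10^5 = 1.00 × 10^8 CFU/mL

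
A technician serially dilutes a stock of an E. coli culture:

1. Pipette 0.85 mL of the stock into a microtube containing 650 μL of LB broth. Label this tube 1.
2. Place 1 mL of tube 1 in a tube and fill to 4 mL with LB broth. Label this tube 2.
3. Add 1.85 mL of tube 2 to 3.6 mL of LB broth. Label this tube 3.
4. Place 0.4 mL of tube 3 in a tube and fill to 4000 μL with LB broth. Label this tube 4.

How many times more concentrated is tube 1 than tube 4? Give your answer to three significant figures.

Step 1: 0.85 mL + 650 μL = 1.5 mL total → factor 1.5/0.85 = 1.7647
Step 2: 1 mL brought to 4 mL → factor 4/1 = 4
Step 3: 1.85 mL + 3.6 mL = 5.45 mL total → factor 5.45/1.85 = 2.9459
Step 4: 0.4 mL brought to 4000 μL → factor 4/0.4 = 10
Dilution factor to tube 1 = 1.7647; to tube 4 = 207.95
[tube 1]/[tube 4] = (factor to tube 4)/(factor to tube 1) = 207.95/1.7647 = 118

118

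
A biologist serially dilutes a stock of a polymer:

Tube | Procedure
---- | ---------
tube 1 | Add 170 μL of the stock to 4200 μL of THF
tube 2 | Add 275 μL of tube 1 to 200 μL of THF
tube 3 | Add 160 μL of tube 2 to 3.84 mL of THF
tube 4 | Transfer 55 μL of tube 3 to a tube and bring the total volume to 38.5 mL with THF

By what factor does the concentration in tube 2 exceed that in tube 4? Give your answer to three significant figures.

Step 1: 170 μL + 4200 μL = 4370 μL total → factor 4370/170 = 25.706
Step 2: 275 μL + 200 μL = 475 μL total → factor 475/275 = 1.7273
Step 3: 160 μL + 3.84 mL = 4000 μL total → factor 4000/160 = 25
Step 4: 55 μL brought to 38.5 mL → factor 38500/55 = 700
Dilution factor to tube 2 = 44.401; to tube 4 = 7.7702 × 10^5
[tube 2]/[tube 4] = (factor to tube 4)/(factor to tube 2) = 7.7702 × 10^5/44.401 = 1.75 × 10^4

1.75 × 10^4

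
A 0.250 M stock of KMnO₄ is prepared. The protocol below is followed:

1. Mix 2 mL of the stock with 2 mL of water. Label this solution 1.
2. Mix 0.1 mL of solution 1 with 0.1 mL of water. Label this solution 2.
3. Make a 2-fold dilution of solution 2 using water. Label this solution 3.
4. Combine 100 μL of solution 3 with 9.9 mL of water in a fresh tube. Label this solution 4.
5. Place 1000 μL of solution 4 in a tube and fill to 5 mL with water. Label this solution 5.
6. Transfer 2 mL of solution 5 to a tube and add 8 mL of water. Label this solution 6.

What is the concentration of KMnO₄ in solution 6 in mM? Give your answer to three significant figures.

Step 1: 2 mL + 2 mL = 4 mL total → factor 4/2 = 2
Step 2: 0.1 mL + 0.1 mL = 0.2 mL total → factor 0.2/0.1 = 2
Step 3: 2-fold → factor 2
Step 4: 100 μL + 9.9 mL = 10000 μL total → factor 10000/100 = 100
Step 5: 1000 μL brought to 5 mL → factor 5000/1000 = 5
Step 6: 2 mL + 8 mL = 10 mL total → factor 10/2 = 5
Overall dilution factor = 2 × 2 × 2 × 100 × 5 × 5 = 20000
Final = 0.250 M / 20000 = 1.250 × 10^-5 M = 0.0125 mM

0.0125 mM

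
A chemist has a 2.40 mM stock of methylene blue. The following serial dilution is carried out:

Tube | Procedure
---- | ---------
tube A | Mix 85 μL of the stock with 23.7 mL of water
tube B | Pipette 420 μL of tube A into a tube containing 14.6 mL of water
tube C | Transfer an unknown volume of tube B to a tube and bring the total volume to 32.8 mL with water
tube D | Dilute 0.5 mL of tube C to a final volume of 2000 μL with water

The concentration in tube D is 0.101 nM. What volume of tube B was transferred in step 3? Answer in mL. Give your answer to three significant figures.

0.0553 mL

Step 1: 85 μL + 23.7 mL = 23785 μL total → factor 23785/85 = 279.82
Step 2: 420 μL + 14.6 mL = 15020 μL total → factor 15020/420 = 35.762
Step 3: v brought to 32.8 mL → factor = 32.8 mL/v
Step 4: 0.5 mL brought to 2000 μL → factor 2/0.5 = 4
Product of known-step factors = 40028
Overall factor = 2.40 mM / (0.101 nM) = 2.3762 × 10^7
Step-3 factor = 2.3762 × 10^7 / 40028 = 593.64
v = 32.8 mL / 593.64 = 0.0553 mL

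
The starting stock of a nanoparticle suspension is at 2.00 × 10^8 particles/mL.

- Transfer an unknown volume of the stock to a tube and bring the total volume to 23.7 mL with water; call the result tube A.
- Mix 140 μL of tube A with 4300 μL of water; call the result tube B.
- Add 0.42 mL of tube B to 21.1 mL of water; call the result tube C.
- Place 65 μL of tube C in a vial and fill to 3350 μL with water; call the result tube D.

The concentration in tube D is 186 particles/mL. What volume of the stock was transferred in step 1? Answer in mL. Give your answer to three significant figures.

1.85 mL

Step 1: v brought to 23.7 mL → factor = 23.7 mL/v
Step 2: 140 μL + 4300 μL = 4440 μL total → factor 4440/140 = 31.714
Step 3: 0.42 mL + 21.1 mL = 21.52 mL total → factor 21.52/0.42 = 51.238
Step 4: 65 μL brought to 3350 μL → factor 3350/65 = 51.538
Product of known-step factors = 83749
Overall factor = 2.00 × 10^8 particles/mL / (186 particles/mL) = 1.0753 × 10^6
Step-1 factor = 1.0753 × 10^6 / 83749 = 12.839
v = 23.7 mL / 12.839 = 1.85 mL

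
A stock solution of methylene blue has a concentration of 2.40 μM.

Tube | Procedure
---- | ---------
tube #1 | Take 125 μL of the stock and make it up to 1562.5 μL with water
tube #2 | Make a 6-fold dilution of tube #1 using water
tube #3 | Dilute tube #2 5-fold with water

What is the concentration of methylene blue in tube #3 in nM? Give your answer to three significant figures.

6.40 nM

Step 1: 125 μL brought to 1562.5 μL → factor 1562.5/125 = 12.5
Step 2: 6-fold → factor 6
Step 3: 5-fold → factor 5
Overall dilution factor = 12.5 × 6 × 5 = 375
Final = 2.40 μM / 375 = 0.006400 μM = 6.40 nM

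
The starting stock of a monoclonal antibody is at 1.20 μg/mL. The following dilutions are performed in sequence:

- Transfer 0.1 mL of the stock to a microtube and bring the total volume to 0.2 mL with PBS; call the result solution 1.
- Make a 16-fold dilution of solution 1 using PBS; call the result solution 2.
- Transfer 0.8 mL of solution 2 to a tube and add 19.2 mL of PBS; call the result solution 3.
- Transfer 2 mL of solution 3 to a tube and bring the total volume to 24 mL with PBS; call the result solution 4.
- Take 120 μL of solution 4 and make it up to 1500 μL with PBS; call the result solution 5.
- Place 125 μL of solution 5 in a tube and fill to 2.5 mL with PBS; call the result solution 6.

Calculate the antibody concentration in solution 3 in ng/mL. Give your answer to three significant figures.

1.50 ng/mL

Step 1: 0.1 mL brought to 0.2 mL → factor 0.2/0.1 = 2
Step 2: 16-fold → factor 16
Step 3: 0.8 mL + 19.2 mL = 20 mL total → factor 20/0.8 = 25
Dilution factor through solution 3 = 2 × 16 × 25 = 800
[solution 3] = 1.20 μg/mL / 800 = 0.001500 μg/mL = 1.50 ng/mL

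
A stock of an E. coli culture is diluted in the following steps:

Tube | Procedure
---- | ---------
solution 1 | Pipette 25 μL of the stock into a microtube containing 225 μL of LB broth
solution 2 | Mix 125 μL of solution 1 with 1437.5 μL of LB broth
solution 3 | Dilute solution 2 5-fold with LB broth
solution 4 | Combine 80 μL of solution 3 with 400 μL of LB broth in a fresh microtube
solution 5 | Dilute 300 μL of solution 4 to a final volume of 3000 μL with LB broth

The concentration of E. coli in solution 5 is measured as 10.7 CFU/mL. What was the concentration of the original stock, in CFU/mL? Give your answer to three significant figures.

4.01 × 10^5 CFU/mL

Step 1: 25 μL + 225 μL = 250 μL total → factor 250/25 = 10
Step 2: 125 μL + 1437.5 μL = 1562.5 μL total → factor 1562.5/125 = 12.5
Step 3: 5-fold → factor 5
Step 4: 80 μL + 400 μL = 480 μL total → factor 480/80 = 6
Step 5: 300 μL brought to 3000 μL → factor 3000/300 = 10
Overall dilution factor = 10 × 12.5 × 5 × 6 × 10 = 37500
Stock = 10.7 CFU/mL × 37500 = 4.01 × 10^5 CFU/mL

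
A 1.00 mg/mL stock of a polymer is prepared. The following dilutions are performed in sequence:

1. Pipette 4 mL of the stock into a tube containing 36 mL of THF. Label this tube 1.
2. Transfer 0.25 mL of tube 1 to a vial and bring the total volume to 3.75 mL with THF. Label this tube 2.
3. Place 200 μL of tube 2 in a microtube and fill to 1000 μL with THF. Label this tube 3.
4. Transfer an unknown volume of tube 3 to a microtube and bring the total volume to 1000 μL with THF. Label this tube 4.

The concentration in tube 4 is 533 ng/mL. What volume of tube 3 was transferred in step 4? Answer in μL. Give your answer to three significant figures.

400 μL

Step 1: 4 mL + 36 mL = 40 mL total → factor 40/4 = 10
Step 2: 0.25 mL brought to 3.75 mL → factor 3.75/0.25 = 15
Step 3: 200 μL brought to 1000 μL → factor 1000/200 = 5
Step 4: v brought to 1000 μL → factor = 1000 μL/v
Product of known-step factors = 750
Overall factor = 1.00 mg/mL / (533 ng/mL) = 1876.2
Step-4 factor = 1876.2 / 750 = 2.5016
v = 1000 μL / 2.5016 = 400 μL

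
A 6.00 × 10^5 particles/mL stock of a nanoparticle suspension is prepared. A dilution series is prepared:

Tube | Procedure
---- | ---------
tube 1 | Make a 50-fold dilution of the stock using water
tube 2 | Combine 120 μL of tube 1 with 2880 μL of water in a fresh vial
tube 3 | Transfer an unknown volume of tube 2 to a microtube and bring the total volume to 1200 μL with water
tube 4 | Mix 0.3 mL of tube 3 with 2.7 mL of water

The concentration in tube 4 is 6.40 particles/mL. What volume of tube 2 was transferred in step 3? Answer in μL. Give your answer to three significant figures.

160 μL

Step 1: 50-fold → factor 50
Step 2: 120 μL + 2880 μL = 3000 μL total → factor 3000/120 = 25
Step 3: v brought to 1200 μL → factor = 1200 μL/v
Step 4: 0.3 mL + 2.7 mL = 3 mL total → factor 3/0.3 = 10
Product of known-step factors = 12500
Overall factor = 6.00 × 10^5 particles/mL / (6.40 particles/mL) = 93750
Step-3 factor = 93750 / 12500 = 7.5
v = 1200 μL / 7.5 = 160 μL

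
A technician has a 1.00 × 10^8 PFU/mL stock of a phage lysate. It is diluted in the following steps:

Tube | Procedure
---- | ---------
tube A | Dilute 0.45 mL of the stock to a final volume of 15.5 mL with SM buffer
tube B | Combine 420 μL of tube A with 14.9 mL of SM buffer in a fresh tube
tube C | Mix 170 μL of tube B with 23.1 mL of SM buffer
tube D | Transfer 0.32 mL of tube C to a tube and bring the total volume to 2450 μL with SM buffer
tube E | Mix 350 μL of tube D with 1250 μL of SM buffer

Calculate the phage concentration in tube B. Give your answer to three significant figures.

Step 1: 0.45 mL brought to 15.5 mL → factor 15.5/0.45 = 34.444
Step 2: 420 μL + 14.9 mL = 15320 μL total → factor 15320/420 = 36.476
Dilution factor through tube B = 34.444 × 36.476 = 1256.4
[tube B] = 1.00 × 10^8 PFU/mL / 1256.4 = 7.96 × 10^4 PFU/mL

7.96 × 10^4 PFU/mL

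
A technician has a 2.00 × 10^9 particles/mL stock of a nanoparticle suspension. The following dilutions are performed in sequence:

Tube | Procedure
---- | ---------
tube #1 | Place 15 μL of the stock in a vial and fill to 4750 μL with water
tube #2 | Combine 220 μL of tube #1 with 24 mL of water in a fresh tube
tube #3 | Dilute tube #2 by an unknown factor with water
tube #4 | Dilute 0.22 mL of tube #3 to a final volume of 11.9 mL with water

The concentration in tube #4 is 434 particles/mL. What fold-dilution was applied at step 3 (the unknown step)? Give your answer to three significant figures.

Step 1: 15 μL brought to 4750 μL → factor 4750/15 = 316.67
Step 2: 220 μL + 24 mL = 24220 μL total → factor 24220/220 = 110.09
Step 3: unknown factor x
Step 4: 0.22 mL brought to 11.9 mL → factor 11.9/0.22 = 54.091
Product of known-step factors = 1.8857 × 10^6
Overall factor = 2.00 × 10^9 particles/mL / (434 particles/mL) = 4.6083 × 10^6
x = 4.6083 × 10^6 / 1.8857 × 10^6 = 2.44

2.44-fold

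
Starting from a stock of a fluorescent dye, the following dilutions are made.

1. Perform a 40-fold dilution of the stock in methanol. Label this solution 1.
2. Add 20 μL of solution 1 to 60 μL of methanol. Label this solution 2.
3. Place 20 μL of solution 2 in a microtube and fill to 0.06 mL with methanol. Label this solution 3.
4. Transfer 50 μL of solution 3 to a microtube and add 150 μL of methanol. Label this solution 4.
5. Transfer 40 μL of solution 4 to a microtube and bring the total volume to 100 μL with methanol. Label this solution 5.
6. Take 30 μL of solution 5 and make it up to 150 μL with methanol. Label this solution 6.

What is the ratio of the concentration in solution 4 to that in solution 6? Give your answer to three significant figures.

12.5

Step 1: 40-fold → factor 40
Step 2: 20 μL + 60 μL = 80 μL total → factor 80/20 = 4
Step 3: 20 μL brought to 0.06 mL → factor 60/20 = 3
Step 4: 50 μL + 150 μL = 200 μL total → factor 200/50 = 4
Step 5: 40 μL brought to 100 μL → factor 100/40 = 2.5
Step 6: 30 μL brought to 150 μL → factor 150/30 = 5
Dilution factor to solution 4 = 1920; to solution 6 = 24000
[solution 4]/[solution 6] = (factor to solution 6)/(factor to solution 4) = 24000/1920 = 12.5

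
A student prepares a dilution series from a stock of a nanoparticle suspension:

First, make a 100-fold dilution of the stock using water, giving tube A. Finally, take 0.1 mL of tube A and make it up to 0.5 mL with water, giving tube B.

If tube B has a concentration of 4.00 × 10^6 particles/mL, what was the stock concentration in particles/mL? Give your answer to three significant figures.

2.00 × 10^9 particles/mL

Step 1: 100-fold → factor 100
Step 2: 0.1 mL brought to 0.5 mL → factor 0.5/0.1 = 5
Overall dilution factor = 100 × 5 = 500
Stock = 4.00 × 10^6 particles/mL × 500 = 2.00 × 10^9 particles/mL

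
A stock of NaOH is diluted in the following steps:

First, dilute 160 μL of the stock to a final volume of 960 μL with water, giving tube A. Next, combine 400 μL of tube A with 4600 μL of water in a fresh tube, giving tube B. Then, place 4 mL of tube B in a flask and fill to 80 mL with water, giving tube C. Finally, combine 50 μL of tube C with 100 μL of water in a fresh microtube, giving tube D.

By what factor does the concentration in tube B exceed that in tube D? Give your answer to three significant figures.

60.0

Step 1: 160 μL brought to 960 μL → factor 960/160 = 6
Step 2: 400 μL + 4600 μL = 5000 μL total → factor 5000/400 = 12.5
Step 3: 4 mL brought to 80 mL → factor 80/4 = 20
Step 4: 50 μL + 100 μL = 150 μL total → factor 150/50 = 3
Dilution factor to tube B = 75; to tube D = 4500
[tube B]/[tube D] = (factor to tube D)/(factor to tube B) = 4500/75 = 60.0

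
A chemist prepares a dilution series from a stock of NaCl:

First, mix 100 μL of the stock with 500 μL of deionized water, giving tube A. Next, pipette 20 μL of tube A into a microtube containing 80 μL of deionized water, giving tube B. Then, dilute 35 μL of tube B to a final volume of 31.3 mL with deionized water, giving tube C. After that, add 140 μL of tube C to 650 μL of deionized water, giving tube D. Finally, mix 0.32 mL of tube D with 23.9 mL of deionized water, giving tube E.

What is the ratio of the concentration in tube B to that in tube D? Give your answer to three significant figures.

5.05 × 10^3

Step 1: 100 μL + 500 μL = 600 μL total → factor 600/100 = 6
Step 2: 20 μL + 80 μL = 100 μL total → factor 100/20 = 5
Step 3: 35 μL brought to 31.3 mL → factor 31300/35 = 894.29
Step 4: 140 μL + 650 μL = 790 μL total → factor 790/140 = 5.6429
Dilution factor to tube B = 30; to tube D = 1.5139 × 10^5
[tube B]/[tube D] = (factor to tube D)/(factor to tube B) = 1.5139 × 10^5/30 = 5.05 × 10^3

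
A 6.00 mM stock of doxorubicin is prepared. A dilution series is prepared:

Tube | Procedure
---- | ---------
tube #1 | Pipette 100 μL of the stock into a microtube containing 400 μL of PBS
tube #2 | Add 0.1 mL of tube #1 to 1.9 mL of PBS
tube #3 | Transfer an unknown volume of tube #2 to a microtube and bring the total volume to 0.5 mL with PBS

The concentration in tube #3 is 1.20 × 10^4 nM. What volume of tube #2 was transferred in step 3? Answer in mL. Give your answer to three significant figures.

0.100 mL

Step 1: 100 μL + 400 μL = 500 μL total → factor 500/100 = 5
Step 2: 0.1 mL + 1.9 mL = 2 mL total → factor 2/0.1 = 20
Step 3: v brought to 0.5 mL → factor = 0.5 mL/v
Product of known-step factors = 100
Overall factor = 6.00 mM / (1.20 × 10^4 nM) = 500
Step-3 factor = 500 / 100 = 5
v = 0.5 mL / 5 = 0.100 mL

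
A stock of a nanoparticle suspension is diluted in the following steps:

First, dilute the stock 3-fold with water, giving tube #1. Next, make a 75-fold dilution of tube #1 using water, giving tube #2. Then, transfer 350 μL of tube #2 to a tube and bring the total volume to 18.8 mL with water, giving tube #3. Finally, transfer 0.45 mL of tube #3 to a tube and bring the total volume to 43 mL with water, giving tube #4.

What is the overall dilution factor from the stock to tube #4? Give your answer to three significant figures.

Step 1: 3-fold → factor 3
Step 2: 75-fold → factor 75
Step 3: 350 μL brought to 18.8 mL → factor 18800/350 = 53.714
Step 4: 0.45 mL brought to 43 mL → factor 43/0.45 = 95.556
Overall dilution factor = 3 × 75 × 53.714 × 95.556 = 1.1549 × 10^6

1.15 × 10^6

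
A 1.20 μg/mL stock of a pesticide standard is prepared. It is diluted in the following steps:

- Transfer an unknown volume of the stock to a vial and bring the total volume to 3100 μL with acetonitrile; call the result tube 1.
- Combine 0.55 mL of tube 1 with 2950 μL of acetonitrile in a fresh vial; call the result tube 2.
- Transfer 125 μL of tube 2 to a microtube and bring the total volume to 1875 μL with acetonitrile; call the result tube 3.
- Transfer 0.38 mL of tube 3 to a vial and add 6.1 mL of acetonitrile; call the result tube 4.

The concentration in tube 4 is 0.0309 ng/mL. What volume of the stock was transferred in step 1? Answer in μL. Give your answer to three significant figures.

Step 1: v brought to 3100 μL → factor = 3100 μL/v
Step 2: 0.55 mL + 2950 μL = 3.5 mL total → factor 3.5/0.55 = 6.3636
Step 3: 125 μL brought to 1875 μL → factor 1875/125 = 15
Step 4: 0.38 mL + 6.1 mL = 6.48 mL total → factor 6.48/0.38 = 17.053
Product of known-step factors = 1627.8
Overall factor = 1.20 μg/mL / (0.0309 ng/mL) = 38835
Step-1 factor = 38835 / 1627.8 = 23.858
v = 3100 μL / 23.858 = 130 μL

130 μL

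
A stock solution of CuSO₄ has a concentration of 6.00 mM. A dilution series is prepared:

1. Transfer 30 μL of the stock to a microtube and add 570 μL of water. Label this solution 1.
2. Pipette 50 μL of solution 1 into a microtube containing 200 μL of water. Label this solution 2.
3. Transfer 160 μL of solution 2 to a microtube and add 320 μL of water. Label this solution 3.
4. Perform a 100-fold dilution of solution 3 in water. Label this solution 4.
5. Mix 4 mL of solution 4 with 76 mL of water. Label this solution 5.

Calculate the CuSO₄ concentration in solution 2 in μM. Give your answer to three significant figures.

Step 1: 30 μL + 570 μL = 600 μL total → factor 600/30 = 20
Step 2: 50 μL + 200 μL = 250 μL total → factor 250/50 = 5
Dilution factor through solution 2 = 20 × 5 = 100
[solution 2] = 6.00 mM / 100 = 0.06000 mM = 60.0 μM

60.0 μM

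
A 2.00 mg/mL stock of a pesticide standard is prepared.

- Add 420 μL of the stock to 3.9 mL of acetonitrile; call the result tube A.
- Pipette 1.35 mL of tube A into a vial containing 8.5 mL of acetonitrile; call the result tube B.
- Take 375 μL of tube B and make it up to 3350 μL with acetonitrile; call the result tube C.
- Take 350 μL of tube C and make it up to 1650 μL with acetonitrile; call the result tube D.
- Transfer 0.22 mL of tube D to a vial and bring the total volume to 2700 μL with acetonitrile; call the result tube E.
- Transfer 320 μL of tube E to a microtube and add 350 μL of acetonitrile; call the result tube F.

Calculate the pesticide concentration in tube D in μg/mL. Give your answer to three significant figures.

Step 1: 420 μL + 3.9 mL = 4320 μL total → factor 4320/420 = 10.286
Step 2: 1.35 mL + 8.5 mL = 9.85 mL total → factor 9.85/1.35 = 7.2963
Step 3: 375 μL brought to 3350 μL → factor 3350/375 = 8.9333
Step 4: 350 μL brought to 1650 μL → factor 1650/350 = 4.7143
Dilution factor through tube D = 10.286 × 7.2963 × 8.9333 × 4.7143 = 3160.6
[tube D] = 2.00 mg/mL / 3160.6 = 0.0006328 mg/mL = 0.633 μg/mL

0.633 μg/mL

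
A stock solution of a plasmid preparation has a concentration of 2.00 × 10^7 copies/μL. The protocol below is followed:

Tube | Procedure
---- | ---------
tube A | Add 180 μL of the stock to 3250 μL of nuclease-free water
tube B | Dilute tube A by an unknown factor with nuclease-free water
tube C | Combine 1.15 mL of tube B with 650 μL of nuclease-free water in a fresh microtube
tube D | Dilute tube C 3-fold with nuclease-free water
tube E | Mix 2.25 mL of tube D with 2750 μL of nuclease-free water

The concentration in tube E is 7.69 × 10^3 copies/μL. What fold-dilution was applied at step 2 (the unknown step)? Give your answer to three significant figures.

Step 1: 180 μL + 3250 μL = 3430 μL total → factor 3430/180 = 19.056
Step 2: unknown factor x
Step 3: 1.15 mL + 650 μL = 1.8 mL total → factor 1.8/1.15 = 1.5652
Step 4: 3-fold → factor 3
Step 5: 2.25 mL + 2750 μL = 5 mL total → factor 5/2.25 = 2.2222
Product of known-step factors = 198.84
Overall factor = 2.00 × 10^7 copies/μL / (7.69 × 10^3 copies/μL) = 2600.8
x = 2600.8 / 198.84 = 13.1

13.1-fold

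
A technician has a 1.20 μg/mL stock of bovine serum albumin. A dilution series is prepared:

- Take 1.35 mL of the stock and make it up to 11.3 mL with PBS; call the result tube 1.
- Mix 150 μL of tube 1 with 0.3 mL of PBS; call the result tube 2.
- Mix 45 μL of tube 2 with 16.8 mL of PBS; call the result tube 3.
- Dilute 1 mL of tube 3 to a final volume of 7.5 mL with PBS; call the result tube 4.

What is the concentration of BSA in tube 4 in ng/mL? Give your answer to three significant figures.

0.0170 ng/mL

Step 1: 1.35 mL brought to 11.3 mL → factor 11.3/1.35 = 8.3704
Step 2: 150 μL + 0.3 mL = 450 μL total → factor 450/150 = 3
Step 3: 45 μL + 16.8 mL = 16845 μL total → factor 16845/45 = 374.33
Step 4: 1 mL brought to 7.5 mL → factor 7.5/1 = 7.5
Overall dilution factor = 8.3704 × 3 × 374.33 × 7.5 = 70499
Final = 1.20 μg/mL / 70499 = 1.702 × 10^-5 μg/mL = 0.0170 ng/mL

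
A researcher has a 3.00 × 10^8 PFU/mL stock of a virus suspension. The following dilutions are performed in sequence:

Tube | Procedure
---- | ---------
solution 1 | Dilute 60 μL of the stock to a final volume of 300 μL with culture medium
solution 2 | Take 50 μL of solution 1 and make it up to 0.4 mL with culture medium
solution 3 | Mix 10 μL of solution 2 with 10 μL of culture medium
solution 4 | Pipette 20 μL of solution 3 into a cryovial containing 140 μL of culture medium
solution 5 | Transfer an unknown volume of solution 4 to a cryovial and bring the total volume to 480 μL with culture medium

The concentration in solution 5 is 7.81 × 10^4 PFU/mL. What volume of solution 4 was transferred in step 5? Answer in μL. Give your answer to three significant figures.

80.0 μL

Step 1: 60 μL brought to 300 μL → factor 300/60 = 5
Step 2: 50 μL brought to 0.4 mL → factor 400/50 = 8
Step 3: 10 μL + 10 μL = 20 μL total → factor 20/10 = 2
Step 4: 20 μL + 140 μL = 160 μL total → factor 160/20 = 8
Step 5: v brought to 480 μL → factor = 480 μL/v
Product of known-step factors = 640
Overall factor = 3.00 × 10^8 PFU/mL / (7.81 × 10^4 PFU/mL) = 3841.2
Step-5 factor = 3841.2 / 640 = 6.0019
v = 480 μL / 6.0019 = 80.0 μL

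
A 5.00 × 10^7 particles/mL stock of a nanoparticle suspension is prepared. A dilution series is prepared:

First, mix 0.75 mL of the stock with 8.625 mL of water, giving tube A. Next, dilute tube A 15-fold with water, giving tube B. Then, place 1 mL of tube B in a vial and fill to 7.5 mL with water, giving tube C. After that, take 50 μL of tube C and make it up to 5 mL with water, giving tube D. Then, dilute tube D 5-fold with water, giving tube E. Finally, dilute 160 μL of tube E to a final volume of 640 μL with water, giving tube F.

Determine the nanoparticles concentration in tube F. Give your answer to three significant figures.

17.8 particles/mL

Step 1: 0.75 mL + 8.625 mL = 9.375 mL total → factor 9.375/0.75 = 12.5
Step 2: 15-fold → factor 15
Step 3: 1 mL brought to 7.5 mL → factor 7.5/1 = 7.5
Step 4: 50 μL brought to 5 mL → factor 5000/50 = 100
Step 5: 5-fold → factor 5
Step 6: 160 μL brought to 640 μL → factor 640/160 = 4
Overall dilution factor = 12.5 × 15 × 7.5 × 100 × 5 × 4 = 2.8125 × 10^6
Final = 5.00 × 10^7 particles/mL / 2.8125 × 10^6 = 17.8 particles/mL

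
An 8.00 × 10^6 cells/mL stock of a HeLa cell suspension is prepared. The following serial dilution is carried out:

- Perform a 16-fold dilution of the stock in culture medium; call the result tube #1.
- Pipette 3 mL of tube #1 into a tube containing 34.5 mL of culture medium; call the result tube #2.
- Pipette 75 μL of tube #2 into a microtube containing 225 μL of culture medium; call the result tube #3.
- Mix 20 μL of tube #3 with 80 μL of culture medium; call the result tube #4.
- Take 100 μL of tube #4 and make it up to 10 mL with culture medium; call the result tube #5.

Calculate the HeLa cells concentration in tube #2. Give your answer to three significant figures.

4.00 × 10^4 cells/mL

Step 1: 16-fold → factor 16
Step 2: 3 mL + 34.5 mL = 37.5 mL total → factor 37.5/3 = 12.5
Dilution factor through tube #2 = 16 × 12.5 = 200
[tube #2] = 8.00 × 10^6 cells/mL / 200 = 4.00 × 10^4 cells/mL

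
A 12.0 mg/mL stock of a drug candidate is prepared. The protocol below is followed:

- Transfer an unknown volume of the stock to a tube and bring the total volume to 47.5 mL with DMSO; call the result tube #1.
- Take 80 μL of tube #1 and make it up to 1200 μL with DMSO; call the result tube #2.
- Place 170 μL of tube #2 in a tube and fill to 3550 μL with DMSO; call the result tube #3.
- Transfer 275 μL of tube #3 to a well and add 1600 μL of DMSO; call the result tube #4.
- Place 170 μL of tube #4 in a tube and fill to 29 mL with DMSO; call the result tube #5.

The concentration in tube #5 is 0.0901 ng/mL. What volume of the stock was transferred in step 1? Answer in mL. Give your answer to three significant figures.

0.130 mL

Step 1: v brought to 47.5 mL → factor = 47.5 mL/v
Step 2: 80 μL brought to 1200 μL → factor 1200/80 = 15
Step 3: 170 μL brought to 3550 μL → factor 3550/170 = 20.882
Step 4: 275 μL + 1600 μL = 1875 μL total → factor 1875/275 = 6.8182
Step 5: 170 μL brought to 29 mL → factor 29000/170 = 170.59
Product of known-step factors = 3.6432 × 10^5
Overall factor = 12.0 mg/mL / (0.0901 ng/mL) = 1.3319 × 10^8
Step-1 factor = 1.3319 × 10^8 / 3.6432 × 10^5 = 365.57
v = 47.5 mL / 365.57 = 0.130 mL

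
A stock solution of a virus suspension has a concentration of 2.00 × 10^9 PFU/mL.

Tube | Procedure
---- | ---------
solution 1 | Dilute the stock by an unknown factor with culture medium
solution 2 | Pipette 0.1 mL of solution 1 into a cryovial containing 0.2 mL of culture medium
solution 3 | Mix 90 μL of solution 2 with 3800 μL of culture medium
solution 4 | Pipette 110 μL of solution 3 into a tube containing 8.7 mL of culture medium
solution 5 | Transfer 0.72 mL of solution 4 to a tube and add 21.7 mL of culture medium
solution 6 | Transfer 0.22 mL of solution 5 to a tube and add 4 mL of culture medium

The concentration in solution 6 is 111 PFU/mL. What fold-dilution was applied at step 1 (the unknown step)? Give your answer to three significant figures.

2.90-fold

Step 1: unknown factor x
Step 2: 0.1 mL + 0.2 mL = 0.3 mL total → factor 0.3/0.1 = 3
Step 3: 90 μL + 3800 μL = 3890 μL total → factor 3890/90 = 43.222
Step 4: 110 μL + 8.7 mL = 8810 μL total → factor 8810/110 = 80.091
Step 5: 0.72 mL + 21.7 mL = 22.42 mL total → factor 22.42/0.72 = 31.139
Step 6: 0.22 mL + 4 mL = 4.22 mL total → factor 4.22/0.22 = 19.182
Product of known-step factors = 6.203 × 10^6
Overall factor = 2.00 × 10^9 PFU/mL / (111 PFU/mL) = 1.8018 × 10^7
x = 1.8018 × 10^7 / 6.203 × 10^6 = 2.90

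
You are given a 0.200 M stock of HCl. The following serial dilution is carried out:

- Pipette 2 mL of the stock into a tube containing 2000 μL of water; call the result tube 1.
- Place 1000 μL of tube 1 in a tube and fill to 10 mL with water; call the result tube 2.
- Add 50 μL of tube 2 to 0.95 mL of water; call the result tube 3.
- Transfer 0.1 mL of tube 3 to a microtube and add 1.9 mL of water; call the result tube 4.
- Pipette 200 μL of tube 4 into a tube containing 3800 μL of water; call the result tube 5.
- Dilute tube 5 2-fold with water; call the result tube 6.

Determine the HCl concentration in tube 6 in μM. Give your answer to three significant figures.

Step 1: 2 mL + 2000 μL = 4 mL total → factor 4/2 = 2
Step 2: 1000 μL brought to 10 mL → factor 10000/1000 = 10
Step 3: 50 μL + 0.95 mL = 1000 μL total → factor 1000/50 = 20
Step 4: 0.1 mL + 1.9 mL = 2 mL total → factor 2/0.1 = 20
Step 5: 200 μL + 3800 μL = 4000 μL total → factor 4000/200 = 20
Step 6: 2-fold → factor 2
Overall dilution factor = 2 × 10 × 20 × 20 × 20 × 2 = 3.2 × 10^5
Final = 0.200 M / 3.2 × 10^5 = 6.250 × 10^-7 M = 0.625 μM

0.625 μM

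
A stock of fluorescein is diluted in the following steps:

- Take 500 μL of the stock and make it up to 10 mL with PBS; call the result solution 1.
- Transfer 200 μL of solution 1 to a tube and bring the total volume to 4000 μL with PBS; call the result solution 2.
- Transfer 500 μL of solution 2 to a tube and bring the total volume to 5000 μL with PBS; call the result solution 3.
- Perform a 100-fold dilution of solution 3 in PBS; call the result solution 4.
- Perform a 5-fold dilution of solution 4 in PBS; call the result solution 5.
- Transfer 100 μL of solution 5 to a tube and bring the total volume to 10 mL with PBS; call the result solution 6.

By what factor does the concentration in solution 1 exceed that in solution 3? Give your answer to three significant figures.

Step 1: 500 μL brought to 10 mL → factor 10000/500 = 20
Step 2: 200 μL brought to 4000 μL → factor 4000/200 = 20
Step 3: 500 μL brought to 5000 μL → factor 5000/500 = 10
Dilution factor to solution 1 = 20; to solution 3 = 4000
[solution 1]/[solution 3] = (factor to solution 3)/(factor to solution 1) = 4000/20 = 200

200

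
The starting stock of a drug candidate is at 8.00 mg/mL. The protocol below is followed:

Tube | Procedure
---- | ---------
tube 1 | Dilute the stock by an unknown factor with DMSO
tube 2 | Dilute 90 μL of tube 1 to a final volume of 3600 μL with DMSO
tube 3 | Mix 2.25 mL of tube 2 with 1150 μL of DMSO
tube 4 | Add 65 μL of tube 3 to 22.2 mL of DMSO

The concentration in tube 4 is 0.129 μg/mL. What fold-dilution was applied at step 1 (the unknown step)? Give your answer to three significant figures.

Step 1: unknown factor x
Step 2: 90 μL brought to 3600 μL → factor 3600/90 = 40
Step 3: 2.25 mL + 1150 μL = 3.4 mL total → factor 3.4/2.25 = 1.5111
Step 4: 65 μL + 22.2 mL = 22265 μL total → factor 22265/65 = 342.54
Product of known-step factors = 20705
Overall factor = 8.00 mg/mL / (0.129 μg/mL) = 62016
x = 62016 / 20705 = 3.00

3.00-fold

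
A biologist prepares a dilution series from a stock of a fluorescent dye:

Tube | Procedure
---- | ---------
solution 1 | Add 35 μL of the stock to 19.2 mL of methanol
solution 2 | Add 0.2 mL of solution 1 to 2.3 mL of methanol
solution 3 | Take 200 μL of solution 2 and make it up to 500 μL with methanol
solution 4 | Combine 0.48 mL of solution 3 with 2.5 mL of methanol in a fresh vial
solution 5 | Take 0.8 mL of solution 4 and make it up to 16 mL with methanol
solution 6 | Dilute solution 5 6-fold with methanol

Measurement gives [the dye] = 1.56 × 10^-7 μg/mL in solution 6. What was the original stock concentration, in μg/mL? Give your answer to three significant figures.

Step 1: 35 μL + 19.2 mL = 19235 μL total → factor 19235/35 = 549.57
Step 2: 0.2 mL + 2.3 mL = 2.5 mL total → factor 2.5/0.2 = 12.5
Step 3: 200 μL brought to 500 μL → factor 500/200 = 2.5
Step 4: 0.48 mL + 2.5 mL = 2.98 mL total → factor 2.98/0.48 = 6.2083
Step 5: 0.8 mL brought to 16 mL → factor 16/0.8 = 20
Step 6: 6-fold → factor 6
Overall dilution factor = 549.57 × 12.5 × 2.5 × 6.2083 × 20 × 6 = 1.2795 × 10^7
Stock = 1.56 × 10^-7 μg/mL × 1.2795 × 10^7 = 2.00 μg/mL

2.00 μg/mL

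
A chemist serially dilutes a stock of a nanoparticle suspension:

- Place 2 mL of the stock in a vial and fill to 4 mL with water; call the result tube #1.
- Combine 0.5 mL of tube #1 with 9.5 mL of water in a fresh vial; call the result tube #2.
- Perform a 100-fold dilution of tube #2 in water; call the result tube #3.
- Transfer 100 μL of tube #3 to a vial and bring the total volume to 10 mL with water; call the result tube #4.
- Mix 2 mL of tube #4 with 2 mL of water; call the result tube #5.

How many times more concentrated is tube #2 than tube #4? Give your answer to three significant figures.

Step 1: 2 mL brought to 4 mL → factor 4/2 = 2
Step 2: 0.5 mL + 9.5 mL = 10 mL total → factor 10/0.5 = 20
Step 3: 100-fold → factor 100
Step 4: 100 μL brought to 10 mL → factor 10000/100 = 100
Dilution factor to tube #2 = 40; to tube #4 = 4 × 10^5
[tube #2]/[tube #4] = (factor to tube #4)/(factor to tube #2) = 4 × 10^5/40 = 1.00 × 10^4

1.00 × 10^4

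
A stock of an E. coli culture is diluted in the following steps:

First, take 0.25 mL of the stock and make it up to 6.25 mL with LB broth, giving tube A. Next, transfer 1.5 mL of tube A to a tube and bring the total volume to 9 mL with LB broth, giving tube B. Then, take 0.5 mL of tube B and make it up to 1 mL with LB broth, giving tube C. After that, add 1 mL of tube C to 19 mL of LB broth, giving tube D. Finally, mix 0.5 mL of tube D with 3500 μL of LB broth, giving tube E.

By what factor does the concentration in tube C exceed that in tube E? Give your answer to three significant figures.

160

Step 1: 0.25 mL brought to 6.25 mL → factor 6.25/0.25 = 25
Step 2: 1.5 mL brought to 9 mL → factor 9/1.5 = 6
Step 3: 0.5 mL brought to 1 mL → factor 1/0.5 = 2
Step 4: 1 mL + 19 mL = 20 mL total → factor 20/1 = 20
Step 5: 0.5 mL + 3500 μL = 4 mL total → factor 4/0.5 = 8
Dilution factor to tube C = 300; to tube E = 48000
[tube C]/[tube E] = (factor to tube E)/(factor to tube C) = 48000/300 = 160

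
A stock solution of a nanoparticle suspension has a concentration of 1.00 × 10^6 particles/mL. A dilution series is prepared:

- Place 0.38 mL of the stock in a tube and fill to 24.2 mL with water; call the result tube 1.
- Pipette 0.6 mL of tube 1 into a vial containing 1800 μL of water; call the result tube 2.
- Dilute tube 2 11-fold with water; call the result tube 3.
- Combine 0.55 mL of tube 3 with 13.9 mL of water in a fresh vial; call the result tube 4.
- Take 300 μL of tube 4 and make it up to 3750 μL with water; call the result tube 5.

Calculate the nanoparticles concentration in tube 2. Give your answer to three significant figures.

3.93 × 10^3 particles/mL

Step 1: 0.38 mL brought to 24.2 mL → factor 24.2/0.38 = 63.684
Step 2: 0.6 mL + 1800 μL = 2.4 mL total → factor 2.4/0.6 = 4
Dilution factor through tube 2 = 63.684 × 4 = 254.74
[tube 2] = 1.00 × 10^6 particles/mL / 254.74 = 3.93 × 10^3 particles/mL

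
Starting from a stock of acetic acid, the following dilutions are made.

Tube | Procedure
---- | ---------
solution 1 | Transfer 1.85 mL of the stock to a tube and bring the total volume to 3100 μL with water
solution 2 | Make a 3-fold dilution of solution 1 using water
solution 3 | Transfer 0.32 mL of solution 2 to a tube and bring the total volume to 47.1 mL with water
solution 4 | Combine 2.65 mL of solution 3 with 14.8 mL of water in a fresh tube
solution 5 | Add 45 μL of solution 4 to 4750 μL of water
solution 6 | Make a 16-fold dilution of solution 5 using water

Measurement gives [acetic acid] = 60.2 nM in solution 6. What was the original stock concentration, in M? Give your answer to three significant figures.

0.500 M

Step 1: 1.85 mL brought to 3100 μL → factor 3.1/1.85 = 1.6757
Step 2: 3-fold → factor 3
Step 3: 0.32 mL brought to 47.1 mL → factor 47.1/0.32 = 147.19
Step 4: 2.65 mL + 14.8 mL = 17.45 mL total → factor 17.45/2.65 = 6.5849
Step 5: 45 μL + 4750 μL = 4795 μL total → factor 4795/45 = 106.56
Step 6: 16-fold → factor 16
Overall dilution factor = 1.6757 × 3 × 147.19 × 6.5849 × 106.56 × 16 = 8.3067 × 10^6
Stock = 60.2 nM × 8.3067 × 10^6 = 5.001 × 10^8 nM = 0.500 M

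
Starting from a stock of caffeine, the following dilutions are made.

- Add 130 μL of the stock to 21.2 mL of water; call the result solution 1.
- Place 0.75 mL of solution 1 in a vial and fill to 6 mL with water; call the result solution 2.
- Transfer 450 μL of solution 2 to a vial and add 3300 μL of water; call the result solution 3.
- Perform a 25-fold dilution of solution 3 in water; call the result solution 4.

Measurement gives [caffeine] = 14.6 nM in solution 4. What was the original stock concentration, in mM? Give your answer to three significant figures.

Step 1: 130 μL + 21.2 mL = 21330 μL total → factor 21330/130 = 164.08
Step 2: 0.75 mL brought to 6 mL → factor 6/0.75 = 8
Step 3: 450 μL + 3300 μL = 3750 μL total → factor 3750/450 = 8.3333
Step 4: 25-fold → factor 25
Overall dilution factor = 164.08 × 8 × 8.3333 × 25 = 2.7346 × 10^5
Stock = 14.6 nM × 2.7346 × 10^5 = 3.993 × 10^6 nM = 3.99 mM

3.99 mM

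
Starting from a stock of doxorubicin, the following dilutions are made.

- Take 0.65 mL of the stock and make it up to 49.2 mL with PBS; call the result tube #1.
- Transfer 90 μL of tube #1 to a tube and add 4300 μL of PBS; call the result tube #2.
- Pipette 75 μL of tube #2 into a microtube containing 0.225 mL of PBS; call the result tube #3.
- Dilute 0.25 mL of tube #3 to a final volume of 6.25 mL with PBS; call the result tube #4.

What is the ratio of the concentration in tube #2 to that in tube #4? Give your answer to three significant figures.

100

Step 1: 0.65 mL brought to 49.2 mL → factor 49.2/0.65 = 75.692
Step 2: 90 μL + 4300 μL = 4390 μL total → factor 4390/90 = 48.778
Step 3: 75 μL + 0.225 mL = 300 μL total → factor 300/75 = 4
Step 4: 0.25 mL brought to 6.25 mL → factor 6.25/0.25 = 25
Dilution factor to tube #2 = 3692.1; to tube #4 = 3.6921 × 10^5
[tube #2]/[tube #4] = (factor to tube #4)/(factor to tube #2) = 3.6921 × 10^5/3692.1 = 100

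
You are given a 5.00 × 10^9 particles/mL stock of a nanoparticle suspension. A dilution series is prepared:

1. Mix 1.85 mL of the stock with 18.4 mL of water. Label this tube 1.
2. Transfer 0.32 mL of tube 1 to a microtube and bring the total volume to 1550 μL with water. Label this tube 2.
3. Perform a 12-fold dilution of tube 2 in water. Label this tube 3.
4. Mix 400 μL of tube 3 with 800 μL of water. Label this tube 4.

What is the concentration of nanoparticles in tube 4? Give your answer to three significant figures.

2.62 × 10^6 particles/mL

Step 1: 1.85 mL + 18.4 mL = 20.25 mL total → factor 20.25/1.85 = 10.946
Step 2: 0.32 mL brought to 1550 μL → factor 1.55/0.32 = 4.8438
Step 3: 12-fold → factor 12
Step 4: 400 μL + 800 μL = 1200 μL total → factor 1200/400 = 3
Overall dilution factor = 10.946 × 4.8438 × 12 × 3 = 1908.7
Final = 5.00 × 10^9 particles/mL / 1908.7 = 2.62 × 10^6 particles/mL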